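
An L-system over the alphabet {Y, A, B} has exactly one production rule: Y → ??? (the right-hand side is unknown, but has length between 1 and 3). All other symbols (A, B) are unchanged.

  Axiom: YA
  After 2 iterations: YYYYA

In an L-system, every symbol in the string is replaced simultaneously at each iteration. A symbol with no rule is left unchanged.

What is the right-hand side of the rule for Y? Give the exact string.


Answer: YY

Derivation:
Trying Y → YY:
  Step 0: YA
  Step 1: YYA
  Step 2: YYYYA
Matches the given result.


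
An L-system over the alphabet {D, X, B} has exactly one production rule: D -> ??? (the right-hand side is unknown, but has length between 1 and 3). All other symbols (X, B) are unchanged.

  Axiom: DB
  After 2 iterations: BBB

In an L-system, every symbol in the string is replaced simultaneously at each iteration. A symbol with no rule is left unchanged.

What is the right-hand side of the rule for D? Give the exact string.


Answer: BB

Derivation:
Trying D -> BB:
  Step 0: DB
  Step 1: BBB
  Step 2: BBB
Matches the given result.


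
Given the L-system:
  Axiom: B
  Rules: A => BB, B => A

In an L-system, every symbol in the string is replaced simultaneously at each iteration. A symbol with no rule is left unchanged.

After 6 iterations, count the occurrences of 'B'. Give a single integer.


Answer: 8

Derivation:
Step 0: B  (1 'B')
Step 1: A  (0 'B')
Step 2: BB  (2 'B')
Step 3: AA  (0 'B')
Step 4: BBBB  (4 'B')
Step 5: AAAA  (0 'B')
Step 6: BBBBBBBB  (8 'B')


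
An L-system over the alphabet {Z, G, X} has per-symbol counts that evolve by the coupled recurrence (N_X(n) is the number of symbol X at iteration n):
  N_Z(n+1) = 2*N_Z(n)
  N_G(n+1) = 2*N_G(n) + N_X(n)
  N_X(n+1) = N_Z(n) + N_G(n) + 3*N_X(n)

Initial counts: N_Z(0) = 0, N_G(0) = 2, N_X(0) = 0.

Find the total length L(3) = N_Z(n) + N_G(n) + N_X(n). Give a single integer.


Step 0: N_Z=0, N_G=2, N_X=0, L=2
Step 1: N_Z=0, N_G=4, N_X=2, L=6
Step 2: N_Z=0, N_G=10, N_X=10, L=20
Step 3: N_Z=0, N_G=30, N_X=40, L=70

Answer: 70


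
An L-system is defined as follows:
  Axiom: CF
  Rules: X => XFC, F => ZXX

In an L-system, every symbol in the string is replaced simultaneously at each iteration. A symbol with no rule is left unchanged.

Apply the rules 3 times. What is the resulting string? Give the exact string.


Answer: CZXFCZXXCXFCZXXC

Derivation:
Step 0: CF
Step 1: CZXX
Step 2: CZXFCXFC
Step 3: CZXFCZXXCXFCZXXC


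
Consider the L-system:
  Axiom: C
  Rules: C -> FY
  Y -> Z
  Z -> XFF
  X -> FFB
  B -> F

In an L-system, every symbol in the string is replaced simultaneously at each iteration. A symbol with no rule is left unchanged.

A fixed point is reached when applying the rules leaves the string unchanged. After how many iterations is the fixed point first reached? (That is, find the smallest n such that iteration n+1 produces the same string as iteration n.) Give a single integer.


Answer: 5

Derivation:
Step 0: C
Step 1: FY
Step 2: FZ
Step 3: FXFF
Step 4: FFFBFF
Step 5: FFFFFF
Step 6: FFFFFF  (unchanged — fixed point at step 5)


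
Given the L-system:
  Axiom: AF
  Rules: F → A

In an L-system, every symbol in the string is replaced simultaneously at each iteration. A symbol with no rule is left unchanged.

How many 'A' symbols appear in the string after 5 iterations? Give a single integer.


Step 0: AF  (1 'A')
Step 1: AA  (2 'A')
Step 2: AA  (2 'A')
Step 3: AA  (2 'A')
Step 4: AA  (2 'A')
Step 5: AA  (2 'A')

Answer: 2


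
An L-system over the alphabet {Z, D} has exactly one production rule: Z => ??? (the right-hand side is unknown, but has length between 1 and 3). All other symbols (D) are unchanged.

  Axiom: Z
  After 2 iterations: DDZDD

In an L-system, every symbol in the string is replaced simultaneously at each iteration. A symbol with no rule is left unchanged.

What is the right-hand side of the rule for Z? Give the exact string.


Answer: DZD

Derivation:
Trying Z => DZD:
  Step 0: Z
  Step 1: DZD
  Step 2: DDZDD
Matches the given result.


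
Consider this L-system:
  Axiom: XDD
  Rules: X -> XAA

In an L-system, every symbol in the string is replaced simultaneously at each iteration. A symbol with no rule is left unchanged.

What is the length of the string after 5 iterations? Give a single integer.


Answer: 13

Derivation:
Step 0: length = 3
Step 1: length = 5
Step 2: length = 7
Step 3: length = 9
Step 4: length = 11
Step 5: length = 13


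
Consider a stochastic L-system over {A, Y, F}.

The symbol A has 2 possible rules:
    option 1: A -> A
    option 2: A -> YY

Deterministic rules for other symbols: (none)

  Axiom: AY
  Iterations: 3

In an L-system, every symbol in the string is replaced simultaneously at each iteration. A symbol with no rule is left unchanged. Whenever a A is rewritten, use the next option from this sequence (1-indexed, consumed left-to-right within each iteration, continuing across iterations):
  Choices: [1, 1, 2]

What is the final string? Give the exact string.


Step 0: AY
Step 1: AY  (used choices [1])
Step 2: AY  (used choices [1])
Step 3: YYY  (used choices [2])

Answer: YYY


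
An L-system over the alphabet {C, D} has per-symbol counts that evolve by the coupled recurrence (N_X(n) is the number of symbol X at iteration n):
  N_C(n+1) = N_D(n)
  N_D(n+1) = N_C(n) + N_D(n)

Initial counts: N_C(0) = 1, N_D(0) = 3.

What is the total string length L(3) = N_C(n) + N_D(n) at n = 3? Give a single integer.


Step 0: N_C=1, N_D=3, L=4
Step 1: N_C=3, N_D=4, L=7
Step 2: N_C=4, N_D=7, L=11
Step 3: N_C=7, N_D=11, L=18

Answer: 18


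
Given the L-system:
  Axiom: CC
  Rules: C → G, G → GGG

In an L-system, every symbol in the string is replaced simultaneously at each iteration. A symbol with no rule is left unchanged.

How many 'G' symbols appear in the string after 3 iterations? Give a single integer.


Answer: 18

Derivation:
Step 0: CC  (0 'G')
Step 1: GG  (2 'G')
Step 2: GGGGGG  (6 'G')
Step 3: GGGGGGGGGGGGGGGGGG  (18 'G')


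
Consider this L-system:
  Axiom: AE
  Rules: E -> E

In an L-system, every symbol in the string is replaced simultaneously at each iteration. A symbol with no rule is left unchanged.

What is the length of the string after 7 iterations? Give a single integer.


Answer: 2

Derivation:
Step 0: length = 2
Step 1: length = 2
Step 2: length = 2
Step 3: length = 2
Step 4: length = 2
Step 5: length = 2
Step 6: length = 2
Step 7: length = 2


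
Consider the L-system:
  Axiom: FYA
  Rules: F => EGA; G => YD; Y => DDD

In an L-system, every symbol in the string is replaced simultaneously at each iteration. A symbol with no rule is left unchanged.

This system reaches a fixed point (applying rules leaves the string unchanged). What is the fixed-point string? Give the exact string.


Step 0: FYA
Step 1: EGADDDA
Step 2: EYDADDDA
Step 3: EDDDDADDDA
Step 4: EDDDDADDDA  (unchanged — fixed point at step 3)

Answer: EDDDDADDDA


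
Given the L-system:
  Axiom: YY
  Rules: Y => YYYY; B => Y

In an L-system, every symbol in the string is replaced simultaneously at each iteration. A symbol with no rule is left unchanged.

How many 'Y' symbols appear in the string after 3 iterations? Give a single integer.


Answer: 128

Derivation:
Step 0: YY  (2 'Y')
Step 1: YYYYYYYY  (8 'Y')
Step 2: YYYYYYYYYYYYYYYYYYYYYYYYYYYYYYYY  (32 'Y')
Step 3: YYYYYYYYYYYYYYYYYYYYYYYYYYYYYYYYYYYYYYYYYYYYYYYYYYYYYYYYYYYYYYYYYYYYYYYYYYYYYYYYYYYYYYYYYYYYYYYYYYYYYYYYYYYYYYYYYYYYYYYYYYYYYYYY  (128 'Y')


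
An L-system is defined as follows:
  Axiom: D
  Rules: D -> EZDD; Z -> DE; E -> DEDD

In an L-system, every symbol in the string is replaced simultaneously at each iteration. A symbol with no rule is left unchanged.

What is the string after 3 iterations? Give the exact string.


Answer: EZDDDEDDEZDDEZDDEZDDDEDDDEDDDEEZDDEZDDDEDDDEEZDDEZDD

Derivation:
Step 0: D
Step 1: EZDD
Step 2: DEDDDEEZDDEZDD
Step 3: EZDDDEDDEZDDEZDDEZDDDEDDDEDDDEEZDDEZDDDEDDDEEZDDEZDD


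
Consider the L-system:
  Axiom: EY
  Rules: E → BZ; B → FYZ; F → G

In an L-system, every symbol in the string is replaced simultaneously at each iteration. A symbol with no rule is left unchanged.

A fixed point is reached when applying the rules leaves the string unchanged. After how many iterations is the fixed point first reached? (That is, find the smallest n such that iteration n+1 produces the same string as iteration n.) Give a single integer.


Step 0: EY
Step 1: BZY
Step 2: FYZZY
Step 3: GYZZY
Step 4: GYZZY  (unchanged — fixed point at step 3)

Answer: 3


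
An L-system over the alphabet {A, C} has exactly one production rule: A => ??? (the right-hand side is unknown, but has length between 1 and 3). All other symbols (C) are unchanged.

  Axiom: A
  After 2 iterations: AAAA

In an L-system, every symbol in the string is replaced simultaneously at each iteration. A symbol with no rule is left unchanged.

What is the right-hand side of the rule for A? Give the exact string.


Answer: AA

Derivation:
Trying A => AA:
  Step 0: A
  Step 1: AA
  Step 2: AAAA
Matches the given result.


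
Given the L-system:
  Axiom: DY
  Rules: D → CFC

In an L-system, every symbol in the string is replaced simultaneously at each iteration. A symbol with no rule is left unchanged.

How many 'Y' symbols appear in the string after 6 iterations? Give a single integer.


Step 0: DY  (1 'Y')
Step 1: CFCY  (1 'Y')
Step 2: CFCY  (1 'Y')
Step 3: CFCY  (1 'Y')
Step 4: CFCY  (1 'Y')
Step 5: CFCY  (1 'Y')
Step 6: CFCY  (1 'Y')

Answer: 1


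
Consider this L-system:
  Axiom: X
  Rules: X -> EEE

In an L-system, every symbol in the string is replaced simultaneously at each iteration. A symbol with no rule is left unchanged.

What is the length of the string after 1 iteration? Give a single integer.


Step 0: length = 1
Step 1: length = 3

Answer: 3


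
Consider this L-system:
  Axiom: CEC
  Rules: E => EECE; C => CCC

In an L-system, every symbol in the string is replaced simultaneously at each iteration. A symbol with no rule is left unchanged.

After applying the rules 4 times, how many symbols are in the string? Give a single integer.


Answer: 351

Derivation:
Step 0: length = 3
Step 1: length = 10
Step 2: length = 33
Step 3: length = 108
Step 4: length = 351


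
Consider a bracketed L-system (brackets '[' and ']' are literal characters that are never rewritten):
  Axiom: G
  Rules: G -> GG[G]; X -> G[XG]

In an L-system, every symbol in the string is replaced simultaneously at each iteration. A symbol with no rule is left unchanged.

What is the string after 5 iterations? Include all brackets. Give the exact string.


Step 0: G
Step 1: GG[G]
Step 2: GG[G]GG[G][GG[G]]
Step 3: GG[G]GG[G][GG[G]]GG[G]GG[G][GG[G]][GG[G]GG[G][GG[G]]]
Step 4: GG[G]GG[G][GG[G]]GG[G]GG[G][GG[G]][GG[G]GG[G][GG[G]]]GG[G]GG[G][GG[G]]GG[G]GG[G][GG[G]][GG[G]GG[G][GG[G]]][GG[G]GG[G][GG[G]]GG[G]GG[G][GG[G]][GG[G]GG[G][GG[G]]]]
Step 5: GG[G]GG[G][GG[G]]GG[G]GG[G][GG[G]][GG[G]GG[G][GG[G]]]GG[G]GG[G][GG[G]]GG[G]GG[G][GG[G]][GG[G]GG[G][GG[G]]][GG[G]GG[G][GG[G]]GG[G]GG[G][GG[G]][GG[G]GG[G][GG[G]]]]GG[G]GG[G][GG[G]]GG[G]GG[G][GG[G]][GG[G]GG[G][GG[G]]]GG[G]GG[G][GG[G]]GG[G]GG[G][GG[G]][GG[G]GG[G][GG[G]]][GG[G]GG[G][GG[G]]GG[G]GG[G][GG[G]][GG[G]GG[G][GG[G]]]][GG[G]GG[G][GG[G]]GG[G]GG[G][GG[G]][GG[G]GG[G][GG[G]]]GG[G]GG[G][GG[G]]GG[G]GG[G][GG[G]][GG[G]GG[G][GG[G]]][GG[G]GG[G][GG[G]]GG[G]GG[G][GG[G]][GG[G]GG[G][GG[G]]]]]

Answer: GG[G]GG[G][GG[G]]GG[G]GG[G][GG[G]][GG[G]GG[G][GG[G]]]GG[G]GG[G][GG[G]]GG[G]GG[G][GG[G]][GG[G]GG[G][GG[G]]][GG[G]GG[G][GG[G]]GG[G]GG[G][GG[G]][GG[G]GG[G][GG[G]]]]GG[G]GG[G][GG[G]]GG[G]GG[G][GG[G]][GG[G]GG[G][GG[G]]]GG[G]GG[G][GG[G]]GG[G]GG[G][GG[G]][GG[G]GG[G][GG[G]]][GG[G]GG[G][GG[G]]GG[G]GG[G][GG[G]][GG[G]GG[G][GG[G]]]][GG[G]GG[G][GG[G]]GG[G]GG[G][GG[G]][GG[G]GG[G][GG[G]]]GG[G]GG[G][GG[G]]GG[G]GG[G][GG[G]][GG[G]GG[G][GG[G]]][GG[G]GG[G][GG[G]]GG[G]GG[G][GG[G]][GG[G]GG[G][GG[G]]]]]


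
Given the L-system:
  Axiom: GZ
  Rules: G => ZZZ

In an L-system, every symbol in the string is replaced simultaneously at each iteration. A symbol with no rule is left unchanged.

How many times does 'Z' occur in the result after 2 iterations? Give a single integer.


Step 0: GZ  (1 'Z')
Step 1: ZZZZ  (4 'Z')
Step 2: ZZZZ  (4 'Z')

Answer: 4


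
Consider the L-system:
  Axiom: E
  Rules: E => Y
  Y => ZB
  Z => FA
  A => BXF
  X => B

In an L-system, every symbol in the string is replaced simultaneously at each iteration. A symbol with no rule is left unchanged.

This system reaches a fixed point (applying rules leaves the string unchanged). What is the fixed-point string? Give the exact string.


Answer: FBBFB

Derivation:
Step 0: E
Step 1: Y
Step 2: ZB
Step 3: FAB
Step 4: FBXFB
Step 5: FBBFB
Step 6: FBBFB  (unchanged — fixed point at step 5)


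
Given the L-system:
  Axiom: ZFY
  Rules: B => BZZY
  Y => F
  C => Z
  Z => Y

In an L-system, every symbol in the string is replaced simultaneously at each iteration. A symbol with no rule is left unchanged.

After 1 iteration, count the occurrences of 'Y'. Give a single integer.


Step 0: ZFY  (1 'Y')
Step 1: YFF  (1 'Y')

Answer: 1


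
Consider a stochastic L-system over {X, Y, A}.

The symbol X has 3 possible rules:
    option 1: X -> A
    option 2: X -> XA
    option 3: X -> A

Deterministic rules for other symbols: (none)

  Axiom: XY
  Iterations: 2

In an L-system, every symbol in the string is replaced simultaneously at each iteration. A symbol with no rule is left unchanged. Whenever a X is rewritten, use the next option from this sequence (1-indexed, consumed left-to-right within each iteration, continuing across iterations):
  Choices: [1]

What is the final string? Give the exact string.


Answer: AY

Derivation:
Step 0: XY
Step 1: AY  (used choices [1])
Step 2: AY  (used choices [])


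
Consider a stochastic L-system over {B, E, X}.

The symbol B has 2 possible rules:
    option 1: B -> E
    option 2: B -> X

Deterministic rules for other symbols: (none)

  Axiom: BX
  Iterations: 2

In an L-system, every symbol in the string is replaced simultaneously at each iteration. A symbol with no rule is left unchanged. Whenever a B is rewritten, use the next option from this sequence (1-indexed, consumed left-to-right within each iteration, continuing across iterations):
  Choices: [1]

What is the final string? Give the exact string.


Answer: EX

Derivation:
Step 0: BX
Step 1: EX  (used choices [1])
Step 2: EX  (used choices [])


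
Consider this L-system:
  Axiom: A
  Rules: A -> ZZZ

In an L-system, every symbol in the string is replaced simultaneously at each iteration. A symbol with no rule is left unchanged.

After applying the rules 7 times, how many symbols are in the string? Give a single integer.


Answer: 3

Derivation:
Step 0: length = 1
Step 1: length = 3
Step 2: length = 3
Step 3: length = 3
Step 4: length = 3
Step 5: length = 3
Step 6: length = 3
Step 7: length = 3


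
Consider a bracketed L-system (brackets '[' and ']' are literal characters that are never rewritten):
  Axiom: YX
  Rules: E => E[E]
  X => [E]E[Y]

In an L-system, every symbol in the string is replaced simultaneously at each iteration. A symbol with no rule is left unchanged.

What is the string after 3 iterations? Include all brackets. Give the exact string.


Answer: Y[E[E][E[E]]]E[E][E[E]][Y]

Derivation:
Step 0: YX
Step 1: Y[E]E[Y]
Step 2: Y[E[E]]E[E][Y]
Step 3: Y[E[E][E[E]]]E[E][E[E]][Y]


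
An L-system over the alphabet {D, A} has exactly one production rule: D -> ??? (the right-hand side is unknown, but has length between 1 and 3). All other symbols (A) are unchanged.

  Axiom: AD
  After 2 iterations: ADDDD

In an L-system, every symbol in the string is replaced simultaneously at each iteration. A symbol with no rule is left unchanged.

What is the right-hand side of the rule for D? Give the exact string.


Answer: DD

Derivation:
Trying D -> DD:
  Step 0: AD
  Step 1: ADD
  Step 2: ADDDD
Matches the given result.


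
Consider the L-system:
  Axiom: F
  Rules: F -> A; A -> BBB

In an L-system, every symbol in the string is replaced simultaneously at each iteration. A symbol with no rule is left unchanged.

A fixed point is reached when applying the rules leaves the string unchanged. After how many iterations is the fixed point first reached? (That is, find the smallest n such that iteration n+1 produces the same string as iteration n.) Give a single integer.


Step 0: F
Step 1: A
Step 2: BBB
Step 3: BBB  (unchanged — fixed point at step 2)

Answer: 2


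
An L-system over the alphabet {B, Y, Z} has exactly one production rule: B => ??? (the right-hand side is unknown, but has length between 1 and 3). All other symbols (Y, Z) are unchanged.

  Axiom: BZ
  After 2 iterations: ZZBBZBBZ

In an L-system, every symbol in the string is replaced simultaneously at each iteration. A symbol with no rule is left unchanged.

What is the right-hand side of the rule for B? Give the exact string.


Answer: ZBB

Derivation:
Trying B => ZBB:
  Step 0: BZ
  Step 1: ZBBZ
  Step 2: ZZBBZBBZ
Matches the given result.


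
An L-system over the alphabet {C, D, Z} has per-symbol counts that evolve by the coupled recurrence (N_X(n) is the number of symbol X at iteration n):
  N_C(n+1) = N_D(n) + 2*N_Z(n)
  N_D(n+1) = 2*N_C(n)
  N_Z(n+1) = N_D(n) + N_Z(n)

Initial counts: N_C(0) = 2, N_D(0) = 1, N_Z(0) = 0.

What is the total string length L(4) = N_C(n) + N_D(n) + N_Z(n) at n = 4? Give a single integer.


Answer: 69

Derivation:
Step 0: N_C=2, N_D=1, N_Z=0, L=3
Step 1: N_C=1, N_D=4, N_Z=1, L=6
Step 2: N_C=6, N_D=2, N_Z=5, L=13
Step 3: N_C=12, N_D=12, N_Z=7, L=31
Step 4: N_C=26, N_D=24, N_Z=19, L=69


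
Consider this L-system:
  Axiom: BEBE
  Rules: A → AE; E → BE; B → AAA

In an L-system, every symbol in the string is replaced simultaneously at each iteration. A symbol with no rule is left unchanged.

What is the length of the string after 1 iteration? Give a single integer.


Answer: 10

Derivation:
Step 0: length = 4
Step 1: length = 10


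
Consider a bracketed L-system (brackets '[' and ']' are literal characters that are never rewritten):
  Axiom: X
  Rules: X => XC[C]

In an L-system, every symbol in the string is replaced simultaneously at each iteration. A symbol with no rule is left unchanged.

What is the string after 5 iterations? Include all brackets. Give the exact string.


Answer: XC[C]C[C]C[C]C[C]C[C]

Derivation:
Step 0: X
Step 1: XC[C]
Step 2: XC[C]C[C]
Step 3: XC[C]C[C]C[C]
Step 4: XC[C]C[C]C[C]C[C]
Step 5: XC[C]C[C]C[C]C[C]C[C]


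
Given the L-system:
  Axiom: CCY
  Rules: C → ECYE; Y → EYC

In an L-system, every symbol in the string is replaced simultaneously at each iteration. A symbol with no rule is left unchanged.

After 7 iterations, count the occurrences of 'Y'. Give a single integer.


Step 0: length=3, 'Y' count=1
Step 1: length=11, 'Y' count=3
Step 2: length=26, 'Y' count=6
Step 3: length=56, 'Y' count=12
Step 4: length=116, 'Y' count=24
Step 5: length=236, 'Y' count=48
Step 6: length=476, 'Y' count=96
Step 7: length=956, 'Y' count=192
Final string: EEEEEEECYEEYCEEEYCECYEEEEEYCECYEEECYEEYCEEEEEEYCECYEEECYEEYCEEEECYEEYCEEEYCECYEEEEEEEEYCECYEEECYEEYCEEEECYEEYCEEEYCECYEEEEEECYEEYCEEEYCECYEEEEEYCECYEEECYEEYCEEEEEEEEEYCECYEEECYEEYCEEEECYEEYCEEEYCECYEEEEEECYEEYCEEEYCECYEEEEEYCECYEEECYEEYCEEEEEEECYEEYCEEEYCECYEEEEEYCECYEEECYEEYCEEEEEEYCECYEEECYEEYCEEEECYEEYCEEEYCECYEEEEEEEEEEECYEEYCEEEYCECYEEEEEYCECYEEECYEEYCEEEEEEYCECYEEECYEEYCEEEECYEEYCEEEYCECYEEEEEEEEYCECYEEECYEEYCEEEECYEEYCEEEYCECYEEEEEECYEEYCEEEYCECYEEEEEYCECYEEECYEEYCEEEEEEEEEYCECYEEECYEEYCEEEECYEEYCEEEYCECYEEEEEECYEEYCEEEYCECYEEEEEYCECYEEECYEEYCEEEEEEECYEEYCEEEYCECYEEEEEYCECYEEECYEEYCEEEEEEYCECYEEECYEEYCEEEECYEEYCEEEYCECYEEEEEEEEEEEYCECYEEECYEEYCEEEECYEEYCEEEYCECYEEEEEECYEEYCEEEYCECYEEEEEYCECYEEECYEEYCEEEEEEECYEEYCEEEYCECYEEEEEYCECYEEECYEEYCEEEEEEYCECYEEECYEEYCEEEECYEEYCEEEYCECYEEEEEEEEECYEEYCEEEYCECYEEEEEYCECYEEECYEEYCEEEEEEYCECYEEECYEEYCEEEECYEEYCEEEYCECYEEEEEEEEYCECYEEECYEEYCEEEECYEEYCEEEYCECYEEEEEECYEEYCEEEYCECYEEEEEYCECYEEECYEEYCEEE

Answer: 192


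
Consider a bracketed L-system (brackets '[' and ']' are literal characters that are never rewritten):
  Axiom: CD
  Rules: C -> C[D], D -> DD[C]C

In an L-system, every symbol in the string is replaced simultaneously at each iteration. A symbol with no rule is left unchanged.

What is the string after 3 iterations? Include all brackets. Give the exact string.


Step 0: CD
Step 1: C[D]DD[C]C
Step 2: C[D][DD[C]C]DD[C]CDD[C]C[C[D]]C[D]
Step 3: C[D][DD[C]C][DD[C]CDD[C]C[C[D]]C[D]]DD[C]CDD[C]C[C[D]]C[D]DD[C]CDD[C]C[C[D]]C[D][C[D][DD[C]C]]C[D][DD[C]C]

Answer: C[D][DD[C]C][DD[C]CDD[C]C[C[D]]C[D]]DD[C]CDD[C]C[C[D]]C[D]DD[C]CDD[C]C[C[D]]C[D][C[D][DD[C]C]]C[D][DD[C]C]


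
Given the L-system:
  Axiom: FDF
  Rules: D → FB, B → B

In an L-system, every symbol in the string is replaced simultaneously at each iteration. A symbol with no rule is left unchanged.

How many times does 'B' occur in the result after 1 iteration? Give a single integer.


Step 0: FDF  (0 'B')
Step 1: FFBF  (1 'B')

Answer: 1


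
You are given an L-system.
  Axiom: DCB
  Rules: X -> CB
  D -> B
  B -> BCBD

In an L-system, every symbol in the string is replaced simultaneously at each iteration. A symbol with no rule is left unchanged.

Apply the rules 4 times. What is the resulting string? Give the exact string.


Step 0: DCB
Step 1: BCBCBD
Step 2: BCBDCBCBDCBCBDB
Step 3: BCBDCBCBDBCBCBDCBCBDBCBCBDCBCBDBBCBD
Step 4: BCBDCBCBDBCBCBDCBCBDBBCBDCBCBDCBCBDBCBCBDCBCBDBBCBDCBCBDCBCBDBCBCBDCBCBDBBCBDBCBDCBCBDB

Answer: BCBDCBCBDBCBCBDCBCBDBBCBDCBCBDCBCBDBCBCBDCBCBDBBCBDCBCBDCBCBDBCBCBDCBCBDBBCBDBCBDCBCBDB


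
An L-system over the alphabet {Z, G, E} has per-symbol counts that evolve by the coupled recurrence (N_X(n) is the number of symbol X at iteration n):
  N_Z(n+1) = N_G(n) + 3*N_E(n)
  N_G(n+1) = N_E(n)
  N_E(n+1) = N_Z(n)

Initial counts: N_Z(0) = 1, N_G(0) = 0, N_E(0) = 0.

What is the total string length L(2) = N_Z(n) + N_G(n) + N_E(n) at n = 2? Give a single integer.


Step 0: N_Z=1, N_G=0, N_E=0, L=1
Step 1: N_Z=0, N_G=0, N_E=1, L=1
Step 2: N_Z=3, N_G=1, N_E=0, L=4

Answer: 4


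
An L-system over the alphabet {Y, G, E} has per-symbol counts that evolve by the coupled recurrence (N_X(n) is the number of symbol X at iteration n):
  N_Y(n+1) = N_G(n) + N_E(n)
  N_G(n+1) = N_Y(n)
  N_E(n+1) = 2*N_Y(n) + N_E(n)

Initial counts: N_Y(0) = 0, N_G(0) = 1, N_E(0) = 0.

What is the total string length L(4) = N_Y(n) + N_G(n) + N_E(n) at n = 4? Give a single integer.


Step 0: N_Y=0, N_G=1, N_E=0, L=1
Step 1: N_Y=1, N_G=0, N_E=0, L=1
Step 2: N_Y=0, N_G=1, N_E=2, L=3
Step 3: N_Y=3, N_G=0, N_E=2, L=5
Step 4: N_Y=2, N_G=3, N_E=8, L=13

Answer: 13


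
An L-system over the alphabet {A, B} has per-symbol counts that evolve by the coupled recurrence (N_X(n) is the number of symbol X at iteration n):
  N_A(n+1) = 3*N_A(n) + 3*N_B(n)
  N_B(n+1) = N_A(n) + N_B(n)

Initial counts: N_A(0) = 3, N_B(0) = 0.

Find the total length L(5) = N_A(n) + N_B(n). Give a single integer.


Answer: 3072

Derivation:
Step 0: N_A=3, N_B=0, L=3
Step 1: N_A=9, N_B=3, L=12
Step 2: N_A=36, N_B=12, L=48
Step 3: N_A=144, N_B=48, L=192
Step 4: N_A=576, N_B=192, L=768
Step 5: N_A=2304, N_B=768, L=3072


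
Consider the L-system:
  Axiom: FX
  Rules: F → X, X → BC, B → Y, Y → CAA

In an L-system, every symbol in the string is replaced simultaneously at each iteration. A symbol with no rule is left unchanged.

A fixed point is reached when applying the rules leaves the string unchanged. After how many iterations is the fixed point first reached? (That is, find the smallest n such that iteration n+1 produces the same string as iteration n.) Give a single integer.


Step 0: FX
Step 1: XBC
Step 2: BCYC
Step 3: YCCAAC
Step 4: CAACCAAC
Step 5: CAACCAAC  (unchanged — fixed point at step 4)

Answer: 4


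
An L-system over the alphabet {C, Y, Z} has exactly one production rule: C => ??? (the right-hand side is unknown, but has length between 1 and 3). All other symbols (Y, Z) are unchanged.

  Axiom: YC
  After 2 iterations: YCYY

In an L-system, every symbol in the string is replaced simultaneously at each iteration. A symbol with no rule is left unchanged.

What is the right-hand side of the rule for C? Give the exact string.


Trying C => CY:
  Step 0: YC
  Step 1: YCY
  Step 2: YCYY
Matches the given result.

Answer: CY


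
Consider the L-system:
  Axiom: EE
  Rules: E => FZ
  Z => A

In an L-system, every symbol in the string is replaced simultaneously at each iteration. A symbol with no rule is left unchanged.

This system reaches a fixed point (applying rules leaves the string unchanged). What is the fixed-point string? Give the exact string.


Answer: FAFA

Derivation:
Step 0: EE
Step 1: FZFZ
Step 2: FAFA
Step 3: FAFA  (unchanged — fixed point at step 2)


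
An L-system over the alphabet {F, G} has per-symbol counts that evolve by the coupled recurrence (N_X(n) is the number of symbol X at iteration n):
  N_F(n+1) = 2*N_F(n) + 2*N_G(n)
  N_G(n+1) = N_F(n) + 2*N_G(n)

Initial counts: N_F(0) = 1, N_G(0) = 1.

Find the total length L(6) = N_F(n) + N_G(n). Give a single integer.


Answer: 3264

Derivation:
Step 0: N_F=1, N_G=1, L=2
Step 1: N_F=4, N_G=3, L=7
Step 2: N_F=14, N_G=10, L=24
Step 3: N_F=48, N_G=34, L=82
Step 4: N_F=164, N_G=116, L=280
Step 5: N_F=560, N_G=396, L=956
Step 6: N_F=1912, N_G=1352, L=3264


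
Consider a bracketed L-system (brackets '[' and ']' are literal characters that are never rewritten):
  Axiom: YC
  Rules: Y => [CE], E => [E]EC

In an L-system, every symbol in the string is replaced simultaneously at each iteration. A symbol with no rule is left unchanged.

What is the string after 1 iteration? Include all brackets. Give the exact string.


Answer: [CE]C

Derivation:
Step 0: YC
Step 1: [CE]C


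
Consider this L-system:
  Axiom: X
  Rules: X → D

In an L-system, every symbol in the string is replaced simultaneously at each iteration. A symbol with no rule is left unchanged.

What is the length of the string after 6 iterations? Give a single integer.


Answer: 1

Derivation:
Step 0: length = 1
Step 1: length = 1
Step 2: length = 1
Step 3: length = 1
Step 4: length = 1
Step 5: length = 1
Step 6: length = 1


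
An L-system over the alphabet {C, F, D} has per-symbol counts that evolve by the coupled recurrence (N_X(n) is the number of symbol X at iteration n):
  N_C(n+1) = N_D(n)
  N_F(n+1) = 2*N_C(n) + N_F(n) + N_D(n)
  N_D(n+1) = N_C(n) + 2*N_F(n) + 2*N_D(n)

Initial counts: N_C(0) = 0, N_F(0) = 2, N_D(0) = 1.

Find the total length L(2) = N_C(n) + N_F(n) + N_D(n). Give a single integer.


Answer: 36

Derivation:
Step 0: N_C=0, N_F=2, N_D=1, L=3
Step 1: N_C=1, N_F=3, N_D=6, L=10
Step 2: N_C=6, N_F=11, N_D=19, L=36


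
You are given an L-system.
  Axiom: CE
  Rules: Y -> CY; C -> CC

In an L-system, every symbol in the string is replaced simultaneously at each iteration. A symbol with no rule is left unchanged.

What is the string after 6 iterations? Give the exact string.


Answer: CCCCCCCCCCCCCCCCCCCCCCCCCCCCCCCCCCCCCCCCCCCCCCCCCCCCCCCCCCCCCCCCE

Derivation:
Step 0: CE
Step 1: CCE
Step 2: CCCCE
Step 3: CCCCCCCCE
Step 4: CCCCCCCCCCCCCCCCE
Step 5: CCCCCCCCCCCCCCCCCCCCCCCCCCCCCCCCE
Step 6: CCCCCCCCCCCCCCCCCCCCCCCCCCCCCCCCCCCCCCCCCCCCCCCCCCCCCCCCCCCCCCCCE


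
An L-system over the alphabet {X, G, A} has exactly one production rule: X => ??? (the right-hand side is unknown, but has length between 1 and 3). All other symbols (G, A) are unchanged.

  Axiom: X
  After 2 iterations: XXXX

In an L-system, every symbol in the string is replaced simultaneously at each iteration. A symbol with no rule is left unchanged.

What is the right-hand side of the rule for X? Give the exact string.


Trying X => XX:
  Step 0: X
  Step 1: XX
  Step 2: XXXX
Matches the given result.

Answer: XX


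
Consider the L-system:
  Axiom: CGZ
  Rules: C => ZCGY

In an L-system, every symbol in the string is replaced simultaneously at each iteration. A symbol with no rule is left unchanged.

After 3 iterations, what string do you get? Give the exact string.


Step 0: CGZ
Step 1: ZCGYGZ
Step 2: ZZCGYGYGZ
Step 3: ZZZCGYGYGYGZ

Answer: ZZZCGYGYGYGZ


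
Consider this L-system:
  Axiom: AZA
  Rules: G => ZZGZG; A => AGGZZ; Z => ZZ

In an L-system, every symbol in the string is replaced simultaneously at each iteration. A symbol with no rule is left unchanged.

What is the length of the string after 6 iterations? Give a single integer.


Step 0: length = 3
Step 1: length = 12
Step 2: length = 42
Step 3: length = 126
Step 4: length = 342
Step 5: length = 870
Step 6: length = 2118

Answer: 2118


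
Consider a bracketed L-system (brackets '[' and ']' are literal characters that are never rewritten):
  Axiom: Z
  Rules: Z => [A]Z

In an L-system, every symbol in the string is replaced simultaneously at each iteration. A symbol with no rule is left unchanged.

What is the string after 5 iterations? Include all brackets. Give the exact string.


Answer: [A][A][A][A][A]Z

Derivation:
Step 0: Z
Step 1: [A]Z
Step 2: [A][A]Z
Step 3: [A][A][A]Z
Step 4: [A][A][A][A]Z
Step 5: [A][A][A][A][A]Z


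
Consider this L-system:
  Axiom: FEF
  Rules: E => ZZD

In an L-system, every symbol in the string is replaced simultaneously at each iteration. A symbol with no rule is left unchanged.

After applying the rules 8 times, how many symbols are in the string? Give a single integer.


Answer: 5

Derivation:
Step 0: length = 3
Step 1: length = 5
Step 2: length = 5
Step 3: length = 5
Step 4: length = 5
Step 5: length = 5
Step 6: length = 5
Step 7: length = 5
Step 8: length = 5


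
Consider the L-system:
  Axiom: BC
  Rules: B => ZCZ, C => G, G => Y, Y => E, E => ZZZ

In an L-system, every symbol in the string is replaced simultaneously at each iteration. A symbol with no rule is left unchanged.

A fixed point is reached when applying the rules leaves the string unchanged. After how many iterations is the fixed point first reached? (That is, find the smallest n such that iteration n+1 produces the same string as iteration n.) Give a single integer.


Answer: 5

Derivation:
Step 0: BC
Step 1: ZCZG
Step 2: ZGZY
Step 3: ZYZE
Step 4: ZEZZZZ
Step 5: ZZZZZZZZ
Step 6: ZZZZZZZZ  (unchanged — fixed point at step 5)


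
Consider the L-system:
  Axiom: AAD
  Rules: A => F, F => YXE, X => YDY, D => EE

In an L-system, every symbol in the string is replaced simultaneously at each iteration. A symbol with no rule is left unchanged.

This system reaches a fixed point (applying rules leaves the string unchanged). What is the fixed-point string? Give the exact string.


Step 0: AAD
Step 1: FFEE
Step 2: YXEYXEEE
Step 3: YYDYEYYDYEEE
Step 4: YYEEYEYYEEYEEE
Step 5: YYEEYEYYEEYEEE  (unchanged — fixed point at step 4)

Answer: YYEEYEYYEEYEEE


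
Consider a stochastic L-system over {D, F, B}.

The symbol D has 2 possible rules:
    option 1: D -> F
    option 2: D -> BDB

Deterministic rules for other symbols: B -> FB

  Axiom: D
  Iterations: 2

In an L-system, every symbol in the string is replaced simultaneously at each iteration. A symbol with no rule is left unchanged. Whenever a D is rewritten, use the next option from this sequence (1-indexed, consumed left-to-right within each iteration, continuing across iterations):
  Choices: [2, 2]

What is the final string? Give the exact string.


Step 0: D
Step 1: BDB  (used choices [2])
Step 2: FBBDBFB  (used choices [2])

Answer: FBBDBFB


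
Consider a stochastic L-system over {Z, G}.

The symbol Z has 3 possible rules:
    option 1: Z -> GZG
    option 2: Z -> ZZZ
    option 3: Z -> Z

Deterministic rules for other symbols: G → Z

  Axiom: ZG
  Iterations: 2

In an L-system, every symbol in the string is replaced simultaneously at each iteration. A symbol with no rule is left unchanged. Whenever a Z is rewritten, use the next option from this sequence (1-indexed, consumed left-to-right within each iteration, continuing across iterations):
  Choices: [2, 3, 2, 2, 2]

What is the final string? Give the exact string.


Answer: ZZZZZZZZZZ

Derivation:
Step 0: ZG
Step 1: ZZZZ  (used choices [2])
Step 2: ZZZZZZZZZZ  (used choices [3, 2, 2, 2])


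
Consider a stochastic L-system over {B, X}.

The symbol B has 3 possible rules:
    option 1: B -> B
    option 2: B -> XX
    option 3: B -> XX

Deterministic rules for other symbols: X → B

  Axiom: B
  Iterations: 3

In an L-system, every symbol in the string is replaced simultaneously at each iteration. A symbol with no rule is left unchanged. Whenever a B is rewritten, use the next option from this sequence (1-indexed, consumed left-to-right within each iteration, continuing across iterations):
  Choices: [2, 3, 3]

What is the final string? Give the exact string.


Step 0: B
Step 1: XX  (used choices [2])
Step 2: BB  (used choices [])
Step 3: XXXX  (used choices [3, 3])

Answer: XXXX


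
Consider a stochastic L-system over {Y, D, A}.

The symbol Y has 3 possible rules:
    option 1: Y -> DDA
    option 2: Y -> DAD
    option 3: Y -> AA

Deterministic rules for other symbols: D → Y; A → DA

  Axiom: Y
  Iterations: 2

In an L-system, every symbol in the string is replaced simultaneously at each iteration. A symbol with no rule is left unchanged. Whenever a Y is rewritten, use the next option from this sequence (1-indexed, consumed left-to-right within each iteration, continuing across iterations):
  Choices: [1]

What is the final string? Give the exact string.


Step 0: Y
Step 1: DDA  (used choices [1])
Step 2: YYDA  (used choices [])

Answer: YYDA


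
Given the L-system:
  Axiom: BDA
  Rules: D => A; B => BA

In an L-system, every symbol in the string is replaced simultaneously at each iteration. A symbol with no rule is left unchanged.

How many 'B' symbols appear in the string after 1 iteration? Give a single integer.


Step 0: BDA  (1 'B')
Step 1: BAAA  (1 'B')

Answer: 1


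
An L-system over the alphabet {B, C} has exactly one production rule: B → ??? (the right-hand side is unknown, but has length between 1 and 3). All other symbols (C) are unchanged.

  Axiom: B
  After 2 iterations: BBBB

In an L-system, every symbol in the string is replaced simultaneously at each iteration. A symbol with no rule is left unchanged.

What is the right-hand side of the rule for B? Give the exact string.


Answer: BB

Derivation:
Trying B → BB:
  Step 0: B
  Step 1: BB
  Step 2: BBBB
Matches the given result.


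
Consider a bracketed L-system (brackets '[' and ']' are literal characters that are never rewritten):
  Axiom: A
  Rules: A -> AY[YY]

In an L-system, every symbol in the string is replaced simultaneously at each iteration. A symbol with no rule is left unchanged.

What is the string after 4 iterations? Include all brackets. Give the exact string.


Answer: AY[YY]Y[YY]Y[YY]Y[YY]

Derivation:
Step 0: A
Step 1: AY[YY]
Step 2: AY[YY]Y[YY]
Step 3: AY[YY]Y[YY]Y[YY]
Step 4: AY[YY]Y[YY]Y[YY]Y[YY]


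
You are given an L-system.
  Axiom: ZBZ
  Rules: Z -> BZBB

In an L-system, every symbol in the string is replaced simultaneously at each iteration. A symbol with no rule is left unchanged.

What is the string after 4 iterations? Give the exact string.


Step 0: ZBZ
Step 1: BZBBBBZBB
Step 2: BBZBBBBBBBZBBBB
Step 3: BBBZBBBBBBBBBBZBBBBBB
Step 4: BBBBZBBBBBBBBBBBBBZBBBBBBBB

Answer: BBBBZBBBBBBBBBBBBBZBBBBBBBB


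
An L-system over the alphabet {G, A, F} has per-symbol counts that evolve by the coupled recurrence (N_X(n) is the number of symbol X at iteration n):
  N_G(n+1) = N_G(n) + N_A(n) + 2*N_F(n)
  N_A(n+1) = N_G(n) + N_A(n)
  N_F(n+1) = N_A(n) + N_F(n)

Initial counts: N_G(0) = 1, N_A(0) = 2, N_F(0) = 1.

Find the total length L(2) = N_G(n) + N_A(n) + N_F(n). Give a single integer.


Answer: 28

Derivation:
Step 0: N_G=1, N_A=2, N_F=1, L=4
Step 1: N_G=5, N_A=3, N_F=3, L=11
Step 2: N_G=14, N_A=8, N_F=6, L=28


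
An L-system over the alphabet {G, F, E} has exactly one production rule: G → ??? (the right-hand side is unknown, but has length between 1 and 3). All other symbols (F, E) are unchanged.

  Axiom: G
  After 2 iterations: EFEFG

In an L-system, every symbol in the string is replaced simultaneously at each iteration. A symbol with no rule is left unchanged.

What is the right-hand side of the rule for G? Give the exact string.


Trying G → EFG:
  Step 0: G
  Step 1: EFG
  Step 2: EFEFG
Matches the given result.

Answer: EFG


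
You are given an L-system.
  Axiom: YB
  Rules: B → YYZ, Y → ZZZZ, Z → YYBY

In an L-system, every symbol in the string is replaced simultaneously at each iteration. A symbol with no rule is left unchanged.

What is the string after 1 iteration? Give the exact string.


Answer: ZZZZYYZ

Derivation:
Step 0: YB
Step 1: ZZZZYYZ


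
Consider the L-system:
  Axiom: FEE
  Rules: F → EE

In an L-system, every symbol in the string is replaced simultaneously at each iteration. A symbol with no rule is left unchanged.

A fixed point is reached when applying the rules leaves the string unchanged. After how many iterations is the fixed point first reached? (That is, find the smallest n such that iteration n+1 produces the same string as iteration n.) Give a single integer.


Step 0: FEE
Step 1: EEEE
Step 2: EEEE  (unchanged — fixed point at step 1)

Answer: 1


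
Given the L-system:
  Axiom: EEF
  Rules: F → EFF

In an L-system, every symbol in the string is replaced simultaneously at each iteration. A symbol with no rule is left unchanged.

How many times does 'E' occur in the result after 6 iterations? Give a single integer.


Answer: 65

Derivation:
Step 0: EEF  (2 'E')
Step 1: EEEFF  (3 'E')
Step 2: EEEEFFEFF  (5 'E')
Step 3: EEEEEFFEFFEEFFEFF  (9 'E')
Step 4: EEEEEEFFEFFEEFFEFFEEEFFEFFEEFFEFF  (17 'E')
Step 5: EEEEEEEFFEFFEEFFEFFEEEFFEFFEEFFEFFEEEEFFEFFEEFFEFFEEEFFEFFEEFFEFF  (33 'E')
Step 6: EEEEEEEEFFEFFEEFFEFFEEEFFEFFEEFFEFFEEEEFFEFFEEFFEFFEEEFFEFFEEFFEFFEEEEEFFEFFEEFFEFFEEEFFEFFEEFFEFFEEEEFFEFFEEFFEFFEEEFFEFFEEFFEFF  (65 'E')


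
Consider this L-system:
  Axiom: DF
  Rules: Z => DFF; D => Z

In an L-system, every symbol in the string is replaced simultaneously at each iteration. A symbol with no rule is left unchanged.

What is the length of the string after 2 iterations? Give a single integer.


Step 0: length = 2
Step 1: length = 2
Step 2: length = 4

Answer: 4


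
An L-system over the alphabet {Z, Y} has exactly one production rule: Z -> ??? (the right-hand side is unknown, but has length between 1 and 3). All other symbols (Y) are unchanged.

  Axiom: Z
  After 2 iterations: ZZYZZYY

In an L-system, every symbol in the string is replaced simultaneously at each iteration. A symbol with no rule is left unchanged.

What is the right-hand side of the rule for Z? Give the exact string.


Answer: ZZY

Derivation:
Trying Z -> ZZY:
  Step 0: Z
  Step 1: ZZY
  Step 2: ZZYZZYY
Matches the given result.


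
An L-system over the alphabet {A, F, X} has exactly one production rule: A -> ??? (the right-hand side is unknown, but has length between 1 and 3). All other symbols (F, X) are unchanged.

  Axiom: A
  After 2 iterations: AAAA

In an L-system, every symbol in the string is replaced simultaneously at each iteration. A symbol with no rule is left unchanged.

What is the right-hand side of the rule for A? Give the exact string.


Trying A -> AA:
  Step 0: A
  Step 1: AA
  Step 2: AAAA
Matches the given result.

Answer: AA


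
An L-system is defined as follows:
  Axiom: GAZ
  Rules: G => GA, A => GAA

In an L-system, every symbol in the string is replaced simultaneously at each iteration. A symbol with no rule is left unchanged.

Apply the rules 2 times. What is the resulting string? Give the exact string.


Step 0: GAZ
Step 1: GAGAAZ
Step 2: GAGAAGAGAAGAAZ

Answer: GAGAAGAGAAGAAZ


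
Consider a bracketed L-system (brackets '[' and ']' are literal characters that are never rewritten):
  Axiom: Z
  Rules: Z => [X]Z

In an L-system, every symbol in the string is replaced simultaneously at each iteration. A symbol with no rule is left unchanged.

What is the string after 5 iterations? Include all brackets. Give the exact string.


Answer: [X][X][X][X][X]Z

Derivation:
Step 0: Z
Step 1: [X]Z
Step 2: [X][X]Z
Step 3: [X][X][X]Z
Step 4: [X][X][X][X]Z
Step 5: [X][X][X][X][X]Z
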